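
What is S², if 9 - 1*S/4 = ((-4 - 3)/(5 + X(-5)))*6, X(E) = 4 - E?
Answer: 2304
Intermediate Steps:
S = 48 (S = 36 - 4*(-4 - 3)/(5 + (4 - 1*(-5)))*6 = 36 - 4*(-7/(5 + (4 + 5)))*6 = 36 - 4*(-7/(5 + 9))*6 = 36 - 4*(-7/14)*6 = 36 - 4*(-7*1/14)*6 = 36 - (-2)*6 = 36 - 4*(-3) = 36 + 12 = 48)
S² = 48² = 2304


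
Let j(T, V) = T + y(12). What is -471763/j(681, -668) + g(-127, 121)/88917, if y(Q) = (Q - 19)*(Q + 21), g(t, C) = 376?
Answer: -13982527157/13337550 ≈ -1048.4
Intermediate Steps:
y(Q) = (-19 + Q)*(21 + Q)
j(T, V) = -231 + T (j(T, V) = T + (-399 + 12**2 + 2*12) = T + (-399 + 144 + 24) = T - 231 = -231 + T)
-471763/j(681, -668) + g(-127, 121)/88917 = -471763/(-231 + 681) + 376/88917 = -471763/450 + 376*(1/88917) = -471763*1/450 + 376/88917 = -471763/450 + 376/88917 = -13982527157/13337550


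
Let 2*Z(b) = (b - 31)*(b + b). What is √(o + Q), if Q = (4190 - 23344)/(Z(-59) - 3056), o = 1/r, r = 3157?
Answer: I*√44801671618/72611 ≈ 2.915*I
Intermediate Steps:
Z(b) = b*(-31 + b) (Z(b) = ((b - 31)*(b + b))/2 = ((-31 + b)*(2*b))/2 = (2*b*(-31 + b))/2 = b*(-31 + b))
o = 1/3157 ≈ 0.00031676
Q = -9577/1127 (Q = (4190 - 23344)/(-59*(-31 - 59) - 3056) = -19154/(-59*(-90) - 3056) = -19154/(5310 - 3056) = -19154/2254 = -19154*1/2254 = -9577/1127 ≈ -8.4978)
√(o + Q) = √(1/3157 - 9577/1127) = √(-4319066/508277) = I*√44801671618/72611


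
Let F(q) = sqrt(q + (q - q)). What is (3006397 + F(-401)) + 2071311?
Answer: 5077708 + I*sqrt(401) ≈ 5.0777e+6 + 20.025*I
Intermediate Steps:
F(q) = sqrt(q) (F(q) = sqrt(q + 0) = sqrt(q))
(3006397 + F(-401)) + 2071311 = (3006397 + sqrt(-401)) + 2071311 = (3006397 + I*sqrt(401)) + 2071311 = 5077708 + I*sqrt(401)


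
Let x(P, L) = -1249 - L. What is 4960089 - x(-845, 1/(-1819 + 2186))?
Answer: 1820811047/367 ≈ 4.9613e+6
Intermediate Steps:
4960089 - x(-845, 1/(-1819 + 2186)) = 4960089 - (-1249 - 1/(-1819 + 2186)) = 4960089 - (-1249 - 1/367) = 4960089 - 1*(-458384/367) = 4960089 + 458384/367 = 1820811047/367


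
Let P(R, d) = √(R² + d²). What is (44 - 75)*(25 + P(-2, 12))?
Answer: -775 - 62*√37 ≈ -1152.1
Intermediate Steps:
(44 - 75)*(25 + P(-2, 12)) = (44 - 75)*(25 + √((-2)² + 12²)) = -31*(25 + √(4 + 144)) = -31*(25 + √148) = -31*(25 + 2*√37) = -775 - 62*√37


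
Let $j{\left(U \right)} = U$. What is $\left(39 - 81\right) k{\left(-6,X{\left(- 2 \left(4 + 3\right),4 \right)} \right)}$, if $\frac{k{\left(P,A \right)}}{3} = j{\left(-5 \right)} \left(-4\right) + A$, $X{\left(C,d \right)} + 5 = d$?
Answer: $-2394$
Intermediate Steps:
$X{\left(C,d \right)} = -5 + d$
$k{\left(P,A \right)} = 60 + 3 A$ ($k{\left(P,A \right)} = 3 \left(\left(-5\right) \left(-4\right) + A\right) = 3 \left(20 + A\right) = 60 + 3 A$)
$\left(39 - 81\right) k{\left(-6,X{\left(- 2 \left(4 + 3\right),4 \right)} \right)} = \left(39 - 81\right) \left(60 + 3 \left(-5 + 4\right)\right) = - 42 \left(60 + 3 \left(-1\right)\right) = - 42 \left(60 - 3\right) = \left(-42\right) 57 = -2394$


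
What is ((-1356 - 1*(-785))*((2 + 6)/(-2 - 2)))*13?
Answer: 14846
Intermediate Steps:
((-1356 - 1*(-785))*((2 + 6)/(-2 - 2)))*13 = ((-1356 + 785)*(8/(-4)))*13 = -4568*(-1)/4*13 = -571*(-2)*13 = 1142*13 = 14846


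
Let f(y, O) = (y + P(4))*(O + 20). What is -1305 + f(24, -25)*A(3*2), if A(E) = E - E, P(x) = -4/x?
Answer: -1305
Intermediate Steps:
f(y, O) = (-1 + y)*(20 + O) (f(y, O) = (y - 4/4)*(O + 20) = (y - 4*¼)*(20 + O) = (y - 1)*(20 + O) = (-1 + y)*(20 + O))
A(E) = 0
-1305 + f(24, -25)*A(3*2) = -1305 + (-20 - 1*(-25) + 20*24 - 25*24)*0 = -1305 + (-20 + 25 + 480 - 600)*0 = -1305 - 115*0 = -1305 + 0 = -1305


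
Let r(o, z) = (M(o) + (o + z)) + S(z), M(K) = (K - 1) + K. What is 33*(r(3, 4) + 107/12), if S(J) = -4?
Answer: 2233/4 ≈ 558.25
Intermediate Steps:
M(K) = -1 + 2*K (M(K) = (-1 + K) + K = -1 + 2*K)
r(o, z) = -5 + z + 3*o (r(o, z) = ((-1 + 2*o) + (o + z)) - 4 = (-1 + z + 3*o) - 4 = -5 + z + 3*o)
33*(r(3, 4) + 107/12) = 33*((-5 + 4 + 3*3) + 107/12) = 33*((-5 + 4 + 9) + 107*(1/12)) = 33*(8 + 107/12) = 33*(203/12) = 2233/4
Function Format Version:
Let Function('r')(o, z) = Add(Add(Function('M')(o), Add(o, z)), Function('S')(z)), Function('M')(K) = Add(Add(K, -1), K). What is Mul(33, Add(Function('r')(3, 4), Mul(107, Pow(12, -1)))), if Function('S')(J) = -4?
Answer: Rational(2233, 4) ≈ 558.25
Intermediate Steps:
Function('M')(K) = Add(-1, Mul(2, K)) (Function('M')(K) = Add(Add(-1, K), K) = Add(-1, Mul(2, K)))
Function('r')(o, z) = Add(-5, z, Mul(3, o)) (Function('r')(o, z) = Add(Add(Add(-1, Mul(2, o)), Add(o, z)), -4) = Add(Add(-1, z, Mul(3, o)), -4) = Add(-5, z, Mul(3, o)))
Mul(33, Add(Function('r')(3, 4), Mul(107, Pow(12, -1)))) = Mul(33, Add(Add(-5, 4, Mul(3, 3)), Mul(107, Pow(12, -1)))) = Mul(33, Add(Add(-5, 4, 9), Mul(107, Rational(1, 12)))) = Mul(33, Add(8, Rational(107, 12))) = Mul(33, Rational(203, 12)) = Rational(2233, 4)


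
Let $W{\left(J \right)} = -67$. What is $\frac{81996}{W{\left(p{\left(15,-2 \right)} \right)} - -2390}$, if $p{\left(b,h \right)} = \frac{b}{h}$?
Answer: $\frac{81996}{2323} \approx 35.297$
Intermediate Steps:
$\frac{81996}{W{\left(p{\left(15,-2 \right)} \right)} - -2390} = \frac{81996}{-67 - -2390} = \frac{81996}{-67 + 2390} = \frac{81996}{2323}$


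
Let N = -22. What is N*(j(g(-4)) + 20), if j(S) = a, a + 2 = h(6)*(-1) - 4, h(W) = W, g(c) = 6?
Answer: -176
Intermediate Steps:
a = -12 (a = -2 + (6*(-1) - 4) = -2 + (-6 - 4) = -2 - 10 = -12)
j(S) = -12
N*(j(g(-4)) + 20) = -22*(-12 + 20) = -22*8 = -176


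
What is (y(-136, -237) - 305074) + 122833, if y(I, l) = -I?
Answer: -182105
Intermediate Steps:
(y(-136, -237) - 305074) + 122833 = (-1*(-136) - 305074) + 122833 = (136 - 305074) + 122833 = -304938 + 122833 = -182105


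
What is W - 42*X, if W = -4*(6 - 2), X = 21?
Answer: -898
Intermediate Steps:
W = -16 (W = -4*4 = -16)
W - 42*X = -16 - 42*21 = -16 - 882 = -898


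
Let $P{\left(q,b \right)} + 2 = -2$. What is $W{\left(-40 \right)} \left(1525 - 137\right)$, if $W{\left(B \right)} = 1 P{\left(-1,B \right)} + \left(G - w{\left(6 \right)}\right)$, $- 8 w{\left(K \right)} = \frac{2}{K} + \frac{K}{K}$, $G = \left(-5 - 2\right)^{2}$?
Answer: $\frac{188074}{3} \approx 62691.0$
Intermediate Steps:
$P{\left(q,b \right)} = -4$ ($P{\left(q,b \right)} = -2 - 2 = -4$)
$G = 49$ ($G = \left(-7\right)^{2} = 49$)
$w{\left(K \right)} = - \frac{1}{8} - \frac{1}{4 K}$ ($w{\left(K \right)} = - \frac{\frac{2}{K} + \frac{K}{K}}{8} = - \frac{\frac{2}{K} + 1}{8} = - \frac{1 + \frac{2}{K}}{8} = - \frac{1}{8} - \frac{1}{4 K}$)
$W{\left(B \right)} = \frac{271}{6}$ ($W{\left(B \right)} = 1 \left(-4\right) + \left(49 - \frac{-2 - 6}{8 \cdot 6}\right) = -4 + \left(49 - \frac{1}{8} \cdot \frac{1}{6} \left(-2 - 6\right)\right) = -4 + \left(49 - \frac{1}{8} \cdot \frac{1}{6} \left(-8\right)\right) = -4 + \left(49 - - \frac{1}{6}\right) = -4 + \left(49 + \frac{1}{6}\right) = -4 + \frac{295}{6} = \frac{271}{6}$)
$W{\left(-40 \right)} \left(1525 - 137\right) = \frac{271 \left(1525 - 137\right)}{6} = \frac{271}{6} \cdot 1388 = \frac{188074}{3}$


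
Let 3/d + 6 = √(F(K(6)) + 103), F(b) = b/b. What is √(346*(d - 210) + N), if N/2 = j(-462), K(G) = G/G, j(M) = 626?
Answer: √(-20610443 + 8823*√26)/17 ≈ 266.76*I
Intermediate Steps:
K(G) = 1
F(b) = 1
d = 3/(-6 + 2*√26) (d = 3/(-6 + √(1 + 103)) = 3/(-6 + √104) = 3/(-6 + 2*√26) ≈ 0.71462)
N = 1252 (N = 2*626 = 1252)
√(346*(d - 210) + N) = √(346*((9/34 + 3*√26/34) - 210) + 1252) = √(346*(-7131/34 + 3*√26/34) + 1252) = √((-1233663/17 + 519*√26/17) + 1252) = √(-1212379/17 + 519*√26/17)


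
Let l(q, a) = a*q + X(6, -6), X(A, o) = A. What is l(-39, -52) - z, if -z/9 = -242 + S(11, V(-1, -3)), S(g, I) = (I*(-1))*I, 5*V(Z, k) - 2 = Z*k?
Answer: -153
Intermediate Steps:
V(Z, k) = ⅖ + Z*k/5 (V(Z, k) = ⅖ + (Z*k)/5 = ⅖ + Z*k/5)
l(q, a) = 6 + a*q (l(q, a) = a*q + 6 = 6 + a*q)
S(g, I) = -I² (S(g, I) = (-I)*I = -I²)
z = 2187 (z = -9*(-242 - (⅖ + (⅕)*(-1)*(-3))²) = -9*(-242 - (⅖ + ⅗)²) = -9*(-242 - 1*1²) = -9*(-242 - 1*1) = -9*(-242 - 1) = -9*(-243) = 2187)
l(-39, -52) - z = (6 - 52*(-39)) - 1*2187 = (6 + 2028) - 2187 = 2034 - 2187 = -153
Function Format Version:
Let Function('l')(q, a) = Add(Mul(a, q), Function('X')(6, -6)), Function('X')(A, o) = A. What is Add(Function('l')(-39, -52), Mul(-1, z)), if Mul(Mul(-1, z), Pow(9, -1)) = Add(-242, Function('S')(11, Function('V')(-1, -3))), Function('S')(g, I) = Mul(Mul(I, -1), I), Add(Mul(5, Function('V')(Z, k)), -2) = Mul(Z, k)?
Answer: -153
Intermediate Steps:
Function('V')(Z, k) = Add(Rational(2, 5), Mul(Rational(1, 5), Z, k)) (Function('V')(Z, k) = Add(Rational(2, 5), Mul(Rational(1, 5), Mul(Z, k))) = Add(Rational(2, 5), Mul(Rational(1, 5), Z, k)))
Function('l')(q, a) = Add(6, Mul(a, q)) (Function('l')(q, a) = Add(Mul(a, q), 6) = Add(6, Mul(a, q)))
Function('S')(g, I) = Mul(-1, Pow(I, 2)) (Function('S')(g, I) = Mul(Mul(-1, I), I) = Mul(-1, Pow(I, 2)))
z = 2187 (z = Mul(-9, Add(-242, Mul(-1, Pow(Add(Rational(2, 5), Mul(Rational(1, 5), -1, -3)), 2)))) = Mul(-9, Add(-242, Mul(-1, Pow(Add(Rational(2, 5), Rational(3, 5)), 2)))) = Mul(-9, Add(-242, Mul(-1, Pow(1, 2)))) = Mul(-9, Add(-242, Mul(-1, 1))) = Mul(-9, Add(-242, -1)) = Mul(-9, -243) = 2187)
Add(Function('l')(-39, -52), Mul(-1, z)) = Add(Add(6, Mul(-52, -39)), Mul(-1, 2187)) = Add(Add(6, 2028), -2187) = Add(2034, -2187) = -153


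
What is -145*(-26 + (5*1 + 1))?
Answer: 2900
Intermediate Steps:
-145*(-26 + (5*1 + 1)) = -145*(-26 + (5 + 1)) = -145*(-26 + 6) = -145*(-20) = 2900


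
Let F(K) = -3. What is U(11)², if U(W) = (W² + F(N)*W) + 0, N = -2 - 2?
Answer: 7744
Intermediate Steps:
N = -4
U(W) = W² - 3*W (U(W) = (W² - 3*W) + 0 = W² - 3*W)
U(11)² = (11*(-3 + 11))² = (11*8)² = 88² = 7744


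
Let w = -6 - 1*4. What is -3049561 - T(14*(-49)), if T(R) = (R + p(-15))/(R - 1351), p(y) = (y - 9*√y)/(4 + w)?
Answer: -12423912881/4074 + I*√15/1358 ≈ -3.0496e+6 + 0.002852*I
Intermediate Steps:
w = -10 (w = -6 - 4 = -10)
p(y) = -y/6 + 3*√y/2 (p(y) = (y - 9*√y)/(4 - 10) = (y - 9*√y)/(-6) = (y - 9*√y)*(-⅙) = -y/6 + 3*√y/2)
T(R) = (5/2 + R + 3*I*√15/2)/(-1351 + R) (T(R) = (R + (-⅙*(-15) + 3*√(-15)/2))/(R - 1351) = (R + (5/2 + 3*(I*√15)/2))/(-1351 + R) = (R + (5/2 + 3*I*√15/2))/(-1351 + R) = (5/2 + R + 3*I*√15/2)/(-1351 + R))
-3049561 - T(14*(-49)) = -3049561 - (5 + 2*(14*(-49)) + 3*I*√15)/(2*(-1351 + 14*(-49))) = -3049561 - (5 + 2*(-686) + 3*I*√15)/(2*(-1351 - 686)) = -3049561 - (5 - 1372 + 3*I*√15)/(2*(-2037)) = -3049561 - (-1)*(-1367 + 3*I*√15)/(2*2037) = -3049561 - (1367/4074 - I*√15/1358) = -3049561 + (-1367/4074 + I*√15/1358) = -12423912881/4074 + I*√15/1358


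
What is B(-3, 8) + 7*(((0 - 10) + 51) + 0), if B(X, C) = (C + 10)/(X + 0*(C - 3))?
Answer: 281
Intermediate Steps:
B(X, C) = (10 + C)/X (B(X, C) = (10 + C)/(X + 0*(-3 + C)) = (10 + C)/(X + 0) = (10 + C)/X)
B(-3, 8) + 7*(((0 - 10) + 51) + 0) = (10 + 8)/(-3) + 7*(((0 - 10) + 51) + 0) = -⅓*18 + 7*((-10 + 51) + 0) = -6 + 7*(41 + 0) = -6 + 7*41 = -6 + 287 = 281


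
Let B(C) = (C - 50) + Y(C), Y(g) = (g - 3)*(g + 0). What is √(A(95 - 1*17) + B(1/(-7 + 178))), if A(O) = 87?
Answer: 2*√270394/171 ≈ 6.0818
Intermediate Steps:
Y(g) = g*(-3 + g) (Y(g) = (-3 + g)*g = g*(-3 + g))
B(C) = -50 + C + C*(-3 + C) (B(C) = (C - 50) + C*(-3 + C) = (-50 + C) + C*(-3 + C) = -50 + C + C*(-3 + C))
√(A(95 - 1*17) + B(1/(-7 + 178))) = √(87 + (-50 + 1/(-7 + 178) + (-3 + 1/(-7 + 178))/(-7 + 178))) = √(87 + (-50 + 1/171 + (-3 + 1/171)/171)) = √(87 + (-50 + 1/171 + (1/171)*(-512/171))) = √(87 + (-50 + 1/171 - 512/29241)) = √(87 - 1462391/29241) = √(1081576/29241) = 2*√270394/171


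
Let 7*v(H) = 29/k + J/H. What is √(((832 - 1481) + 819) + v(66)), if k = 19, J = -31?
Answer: √13110689130/8778 ≈ 13.044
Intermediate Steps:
v(H) = 29/133 - 31/(7*H) (v(H) = (29/19 - 31/H)/7 = 29/133 - 31/(7*H))
√(((832 - 1481) + 819) + v(66)) = √(((832 - 1481) + 819) + (1/133)*(-589 + 29*66)/66) = √((-649 + 819) + (1/133)*(1/66)*(-589 + 1914)) = √(170 + (1/133)*(1/66)*1325) = √(170 + 1325/8778) = √(1493585/8778) = √13110689130/8778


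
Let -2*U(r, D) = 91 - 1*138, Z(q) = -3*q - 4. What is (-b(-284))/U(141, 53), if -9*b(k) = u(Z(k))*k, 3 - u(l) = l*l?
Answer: 408449368/423 ≈ 9.6560e+5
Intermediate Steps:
Z(q) = -4 - 3*q
u(l) = 3 - l² (u(l) = 3 - l*l = 3 - l²)
b(k) = -k*(3 - (-4 - 3*k)²)/9 (b(k) = -(3 - (-4 - 3*k)²)*k/9 = -k*(3 - (-4 - 3*k)²)/9)
U(r, D) = 47/2 (U(r, D) = -(91 - 1*138)/2 = -(91 - 138)/2 = -½*(-47) = 47/2)
(-b(-284))/U(141, 53) = (-(-284)*(-3 + (4 + 3*(-284))²)/9)/(47/2) = -(-284)*(-3 + (4 - 852)²)/9*(2/47) = -(-284)*(-3 + (-848)²)/9*(2/47) = -(-284)*(-3 + 719104)/9*(2/47) = -(-284)*719101/9*(2/47) = -1*(-204224684/9)*(2/47) = (204224684/9)*(2/47) = 408449368/423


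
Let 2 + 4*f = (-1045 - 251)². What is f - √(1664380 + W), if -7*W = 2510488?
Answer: 839807/2 - 2*√15995301/7 ≈ 4.1876e+5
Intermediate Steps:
W = -2510488/7 (W = -⅐*2510488 = -2510488/7 ≈ -3.5864e+5)
f = 839807/2 (f = -½ + (-1045 - 251)²/4 = -½ + (¼)*(-1296)² = -½ + (¼)*1679616 = -½ + 419904 = 839807/2 ≈ 4.1990e+5)
f - √(1664380 + W) = 839807/2 - √(1664380 - 2510488/7) = 839807/2 - √(9140172/7) = 839807/2 - 2*√15995301/7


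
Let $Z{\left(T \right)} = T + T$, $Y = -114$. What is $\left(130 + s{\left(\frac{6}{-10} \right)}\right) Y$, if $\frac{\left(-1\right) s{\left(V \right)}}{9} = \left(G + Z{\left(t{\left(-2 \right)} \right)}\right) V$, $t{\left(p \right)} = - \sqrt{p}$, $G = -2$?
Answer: $- \frac{67944}{5} + \frac{6156 i \sqrt{2}}{5} \approx -13589.0 + 1741.2 i$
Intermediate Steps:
$Z{\left(T \right)} = 2 T$
$s{\left(V \right)} = - 9 V \left(-2 - 2 i \sqrt{2}\right)$ ($s{\left(V \right)} = - 9 \left(-2 + 2 \left(- \sqrt{-2}\right)\right) V = - 9 \left(-2 + 2 \left(- i \sqrt{2}\right)\right) V = - 9 \left(-2 - 2 i \sqrt{2}\right) V = - 9 V \left(-2 - 2 i \sqrt{2}\right)$)
$\left(130 + s{\left(\frac{6}{-10} \right)}\right) Y = \left(130 + 18 \frac{6}{-10} \left(1 + i \sqrt{2}\right)\right) \left(-114\right) = \left(130 + 18 \cdot 6 \left(- \frac{1}{10}\right) \left(1 + i \sqrt{2}\right)\right) \left(-114\right) = \left(130 + 18 \left(- \frac{3}{5}\right) \left(1 + i \sqrt{2}\right)\right) \left(-114\right) = \left(130 - \left(\frac{54}{5} + \frac{54 i \sqrt{2}}{5}\right)\right) \left(-114\right) = \left(\frac{596}{5} - \frac{54 i \sqrt{2}}{5}\right) \left(-114\right) = - \frac{67944}{5} + \frac{6156 i \sqrt{2}}{5}$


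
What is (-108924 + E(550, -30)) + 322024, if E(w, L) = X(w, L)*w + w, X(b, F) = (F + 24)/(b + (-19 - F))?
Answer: 3631950/17 ≈ 2.1364e+5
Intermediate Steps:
X(b, F) = (24 + F)/(-19 + b - F)
E(w, L) = w + w*(24 + L)/(-19 + w - L) (E(w, L) = ((24 + L)/(-19 + w - L))*w + w = w*(24 + L)/(-19 + w - L) + w = w + w*(24 + L)/(-19 + w - L))
(-108924 + E(550, -30)) + 322024 = (-108924 + 550*(5 + 550)/(-19 + 550 - 1*(-30))) + 322024 = (-108924 + 550*555/(-19 + 550 + 30)) + 322024 = (-108924 + 550*555/561) + 322024 = (-108924 + 550*(1/561)*555) + 322024 = (-108924 + 9250/17) + 322024 = -1842458/17 + 322024 = 3631950/17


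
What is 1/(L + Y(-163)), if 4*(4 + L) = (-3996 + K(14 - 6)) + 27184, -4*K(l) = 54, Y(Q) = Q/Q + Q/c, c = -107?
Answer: 856/4958079 ≈ 0.00017265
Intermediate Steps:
Y(Q) = 1 - Q/107 (Y(Q) = Q/Q + Q/(-107) = 1 + Q*(-1/107) = 1 - Q/107)
K(l) = -27/2 (K(l) = -¼*54 = -27/2)
L = 46317/8 (L = -4 + ((-3996 - 27/2) + 27184)/4 = -4 + (-8019/2 + 27184)/4 = -4 + (¼)*(46349/2) = -4 + 46349/8 = 46317/8 ≈ 5789.6)
1/(L + Y(-163)) = 1/(46317/8 + (1 - 1/107*(-163))) = 1/(46317/8 + (1 + 163/107)) = 1/(46317/8 + 270/107) = 1/(4958079/856) = 856/4958079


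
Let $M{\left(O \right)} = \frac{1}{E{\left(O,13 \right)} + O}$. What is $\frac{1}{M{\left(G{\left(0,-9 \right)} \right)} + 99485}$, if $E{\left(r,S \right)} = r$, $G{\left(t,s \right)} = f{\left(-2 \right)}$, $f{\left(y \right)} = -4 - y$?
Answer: $\frac{4}{397939} \approx 1.0052 \cdot 10^{-5}$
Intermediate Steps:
$G{\left(t,s \right)} = -2$ ($G{\left(t,s \right)} = -4 - -2 = -4 + 2 = -2$)
$M{\left(O \right)} = \frac{1}{2 O}$ ($M{\left(O \right)} = \frac{1}{O + O} = \frac{1}{2 O}$)
$\frac{1}{M{\left(G{\left(0,-9 \right)} \right)} + 99485} = \frac{1}{\frac{1}{2 \left(-2\right)} + 99485} = \frac{1}{\frac{1}{2} \left(- \frac{1}{2}\right) + 99485} = \frac{1}{- \frac{1}{4} + 99485} = \frac{1}{\frac{397939}{4}} = \frac{4}{397939}$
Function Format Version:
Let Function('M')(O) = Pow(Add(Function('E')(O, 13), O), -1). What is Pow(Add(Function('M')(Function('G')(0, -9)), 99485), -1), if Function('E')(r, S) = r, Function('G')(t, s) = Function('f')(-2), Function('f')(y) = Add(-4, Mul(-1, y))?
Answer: Rational(4, 397939) ≈ 1.0052e-5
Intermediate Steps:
Function('G')(t, s) = -2 (Function('G')(t, s) = Add(-4, Mul(-1, -2)) = Add(-4, 2) = -2)
Function('M')(O) = Mul(Rational(1, 2), Pow(O, -1)) (Function('M')(O) = Pow(Add(O, O), -1) = Pow(Mul(2, O), -1) = Mul(Rational(1, 2), Pow(O, -1)))
Pow(Add(Function('M')(Function('G')(0, -9)), 99485), -1) = Pow(Add(Mul(Rational(1, 2), Pow(-2, -1)), 99485), -1) = Pow(Add(Mul(Rational(1, 2), Rational(-1, 2)), 99485), -1) = Pow(Add(Rational(-1, 4), 99485), -1) = Pow(Rational(397939, 4), -1) = Rational(4, 397939)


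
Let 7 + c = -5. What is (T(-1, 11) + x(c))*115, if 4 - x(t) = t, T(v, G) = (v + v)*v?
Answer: 2070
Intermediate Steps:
T(v, G) = 2*v**2 (T(v, G) = (2*v)*v = 2*v**2)
c = -12 (c = -7 - 5 = -12)
x(t) = 4 - t
(T(-1, 11) + x(c))*115 = (2*(-1)**2 + (4 - 1*(-12)))*115 = (2*1 + (4 + 12))*115 = (2 + 16)*115 = 18*115 = 2070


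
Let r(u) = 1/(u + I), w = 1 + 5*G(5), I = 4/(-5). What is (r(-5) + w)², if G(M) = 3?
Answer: 210681/841 ≈ 250.51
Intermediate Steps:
I = -⅘ (I = 4*(-⅕) = -⅘ ≈ -0.80000)
w = 16 (w = 1 + 5*3 = 1 + 15 = 16)
r(u) = 1/(-⅘ + u) (r(u) = 1/(u - ⅘) = 1/(-⅘ + u))
(r(-5) + w)² = (5/(-4 + 5*(-5)) + 16)² = (5/(-4 - 25) + 16)² = (5/(-29) + 16)² = (5*(-1/29) + 16)² = (-5/29 + 16)² = (459/29)² = 210681/841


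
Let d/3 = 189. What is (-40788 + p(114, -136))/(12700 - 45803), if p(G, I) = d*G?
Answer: -23850/33103 ≈ -0.72048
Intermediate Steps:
d = 567 (d = 3*189 = 567)
p(G, I) = 567*G
(-40788 + p(114, -136))/(12700 - 45803) = (-40788 + 567*114)/(12700 - 45803) = (-40788 + 64638)/(-33103) = 23850*(-1/33103) = -23850/33103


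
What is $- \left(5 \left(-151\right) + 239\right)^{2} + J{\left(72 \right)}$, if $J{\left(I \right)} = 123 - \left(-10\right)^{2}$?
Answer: $-266233$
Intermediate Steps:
$J{\left(I \right)} = 23$ ($J{\left(I \right)} = 123 - 100 = 23$)
$- \left(5 \left(-151\right) + 239\right)^{2} + J{\left(72 \right)} = - \left(5 \left(-151\right) + 239\right)^{2} + 23 = - \left(-755 + 239\right)^{2} + 23 = - \left(-516\right)^{2} + 23 = \left(-1\right) 266256 + 23 = -266256 + 23 = -266233$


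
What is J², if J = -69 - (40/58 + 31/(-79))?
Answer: 25204737600/5248681 ≈ 4802.1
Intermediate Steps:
J = -158760/2291 (J = -69 - (40*(1/58) + 31*(-1/79)) = -69 - (20/29 - 31/79) = -69 - 1*681/2291 = -69 - 681/2291 = -158760/2291 ≈ -69.297)
J² = (-158760/2291)² = 25204737600/5248681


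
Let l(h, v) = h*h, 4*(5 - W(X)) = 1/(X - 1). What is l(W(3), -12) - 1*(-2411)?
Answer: 155825/64 ≈ 2434.8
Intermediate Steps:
W(X) = 5 - 1/(4*(-1 + X)) (W(X) = 5 - 1/(4*(X - 1)) = 5 - 1/(4*(-1 + X)))
l(h, v) = h²
l(W(3), -12) - 1*(-2411) = ((-21 + 20*3)/(4*(-1 + 3)))² - 1*(-2411) = ((¼)*(-21 + 60)/2)² + 2411 = ((¼)*(½)*39)² + 2411 = (39/8)² + 2411 = 1521/64 + 2411 = 155825/64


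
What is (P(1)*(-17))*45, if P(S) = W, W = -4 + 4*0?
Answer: 3060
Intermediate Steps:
W = -4 (W = -4 + 0 = -4)
P(S) = -4
(P(1)*(-17))*45 = -4*(-17)*45 = 68*45 = 3060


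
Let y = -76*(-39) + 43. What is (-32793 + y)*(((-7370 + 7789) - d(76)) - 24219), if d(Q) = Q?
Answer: 711170536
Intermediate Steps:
y = 3007 (y = 2964 + 43 = 3007)
(-32793 + y)*(((-7370 + 7789) - d(76)) - 24219) = (-32793 + 3007)*(((-7370 + 7789) - 1*76) - 24219) = -29786*((419 - 76) - 24219) = -29786*(343 - 24219) = -29786*(-23876) = 711170536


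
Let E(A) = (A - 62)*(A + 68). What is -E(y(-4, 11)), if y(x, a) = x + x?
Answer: 4200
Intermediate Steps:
y(x, a) = 2*x
E(A) = (-62 + A)*(68 + A)
-E(y(-4, 11)) = -(-4216 + (2*(-4))**2 + 6*(2*(-4))) = -(-4216 + (-8)**2 + 6*(-8)) = -(-4216 + 64 - 48) = -1*(-4200) = 4200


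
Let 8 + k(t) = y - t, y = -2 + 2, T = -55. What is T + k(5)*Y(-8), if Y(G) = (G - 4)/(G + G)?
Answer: -259/4 ≈ -64.750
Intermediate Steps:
y = 0
k(t) = -8 - t (k(t) = -8 + (0 - t) = -8 - t)
Y(G) = (-4 + G)/(2*G) (Y(G) = (-4 + G)/((2*G)) = (-4 + G)*(1/(2*G)) = (-4 + G)/(2*G))
T + k(5)*Y(-8) = -55 + (-8 - 1*5)*((1/2)*(-4 - 8)/(-8)) = -55 + (-8 - 5)*((1/2)*(-1/8)*(-12)) = -55 - 13*3/4 = -55 - 39/4 = -259/4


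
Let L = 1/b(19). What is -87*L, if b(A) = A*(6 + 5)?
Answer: -87/209 ≈ -0.41627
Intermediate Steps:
b(A) = 11*A (b(A) = A*11 = 11*A)
L = 1/209 (L = 1/(11*19) = 1/209 ≈ 0.0047847)
-87*L = -87*1/209 = -87/209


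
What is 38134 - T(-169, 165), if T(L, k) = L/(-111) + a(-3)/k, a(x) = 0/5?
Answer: 4232705/111 ≈ 38133.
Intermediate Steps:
a(x) = 0 (a(x) = 0*(⅕) = 0)
T(L, k) = -L/111 (T(L, k) = L/(-111) + 0/k = L*(-1/111) + 0 = -L/111 + 0 = -L/111)
38134 - T(-169, 165) = 38134 - (-1)*(-169)/111 = 38134 - 1*169/111 = 38134 - 169/111 = 4232705/111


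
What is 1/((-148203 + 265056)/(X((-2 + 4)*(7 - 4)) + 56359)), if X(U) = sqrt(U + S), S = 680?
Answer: 56359/116853 + 7*sqrt(14)/116853 ≈ 0.48253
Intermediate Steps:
X(U) = sqrt(680 + U) (X(U) = sqrt(U + 680) = sqrt(680 + U))
1/((-148203 + 265056)/(X((-2 + 4)*(7 - 4)) + 56359)) = 1/((-148203 + 265056)/(sqrt(680 + (-2 + 4)*(7 - 4)) + 56359)) = 1/(116853/(sqrt(680 + 2*3) + 56359)) = 1/(116853/(sqrt(680 + 6) + 56359)) = 1/(116853/(sqrt(686) + 56359)) = 1/(116853/(7*sqrt(14) + 56359)) = 1/(116853/(56359 + 7*sqrt(14))) = 56359/116853 + 7*sqrt(14)/116853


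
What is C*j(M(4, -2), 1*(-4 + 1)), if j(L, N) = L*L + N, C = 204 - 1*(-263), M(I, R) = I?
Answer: 6071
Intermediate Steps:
C = 467 (C = 204 + 263 = 467)
j(L, N) = N + L**2 (j(L, N) = L**2 + N = N + L**2)
C*j(M(4, -2), 1*(-4 + 1)) = 467*(1*(-4 + 1) + 4**2) = 467*(1*(-3) + 16) = 467*(-3 + 16) = 467*13 = 6071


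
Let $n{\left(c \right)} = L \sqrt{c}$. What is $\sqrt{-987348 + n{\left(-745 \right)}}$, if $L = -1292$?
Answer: $2 \sqrt{-246837 - 323 i \sqrt{745}} \approx 17.742 - 993.81 i$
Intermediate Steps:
$n{\left(c \right)} = - 1292 \sqrt{c}$
$\sqrt{-987348 + n{\left(-745 \right)}} = \sqrt{-987348 - 1292 \sqrt{-745}} = \sqrt{-987348 - 1292 i \sqrt{745}}$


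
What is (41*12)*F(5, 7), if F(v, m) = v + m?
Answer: 5904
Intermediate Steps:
F(v, m) = m + v
(41*12)*F(5, 7) = (41*12)*(7 + 5) = 492*12 = 5904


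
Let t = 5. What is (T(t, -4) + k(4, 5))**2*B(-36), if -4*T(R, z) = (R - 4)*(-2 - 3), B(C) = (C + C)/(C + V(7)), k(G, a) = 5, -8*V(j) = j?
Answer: 4500/59 ≈ 76.271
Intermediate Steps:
V(j) = -j/8
B(C) = 2*C/(-7/8 + C) (B(C) = (C + C)/(C - 1/8*7) = (2*C)/(C - 7/8) = (2*C)/(-7/8 + C) = 2*C/(-7/8 + C))
T(R, z) = -5 + 5*R/4 (T(R, z) = -(R - 4)*(-2 - 3)/4 = -(-4 + R)*(-5)/4 = -(20 - 5*R)/4 = -5 + 5*R/4)
(T(t, -4) + k(4, 5))**2*B(-36) = ((-5 + (5/4)*5) + 5)**2*(16*(-36)/(-7 + 8*(-36))) = ((-5 + 25/4) + 5)**2*(16*(-36)/(-7 - 288)) = (5/4 + 5)**2*(16*(-36)/(-295)) = (25/4)**2*(16*(-36)*(-1/295)) = (625/16)*(576/295) = 4500/59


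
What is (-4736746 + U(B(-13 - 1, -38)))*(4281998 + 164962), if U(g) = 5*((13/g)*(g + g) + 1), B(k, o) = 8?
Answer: -21063519652560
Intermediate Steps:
U(g) = 135 (U(g) = 5*((13/g)*(2*g) + 1) = 5*(26 + 1) = 5*27 = 135)
(-4736746 + U(B(-13 - 1, -38)))*(4281998 + 164962) = (-4736746 + 135)*(4281998 + 164962) = -4736611*4446960 = -21063519652560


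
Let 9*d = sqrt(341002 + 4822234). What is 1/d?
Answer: 9*sqrt(1290809)/2581618 ≈ 0.0039608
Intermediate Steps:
d = 2*sqrt(1290809)/9 (d = sqrt(341002 + 4822234)/9 = sqrt(5163236)/9 = (2*sqrt(1290809))/9 = 2*sqrt(1290809)/9 ≈ 252.48)
1/d = 1/(2*sqrt(1290809)/9) = 9*sqrt(1290809)/2581618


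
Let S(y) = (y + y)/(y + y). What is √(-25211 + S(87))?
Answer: I*√25210 ≈ 158.78*I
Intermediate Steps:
S(y) = 1 (S(y) = (2*y)/((2*y)) = (2*y)*(1/(2*y)) = 1)
√(-25211 + S(87)) = √(-25211 + 1) = √(-25210) = I*√25210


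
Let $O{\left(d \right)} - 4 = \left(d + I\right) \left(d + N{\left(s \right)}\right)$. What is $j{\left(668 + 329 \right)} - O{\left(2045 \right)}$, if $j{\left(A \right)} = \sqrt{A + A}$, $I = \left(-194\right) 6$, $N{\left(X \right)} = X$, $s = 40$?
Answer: $-1836889 + \sqrt{1994} \approx -1.8368 \cdot 10^{6}$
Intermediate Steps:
$I = -1164$
$j{\left(A \right)} = \sqrt{2} \sqrt{A}$ ($j{\left(A \right)} = \sqrt{2 A} = \sqrt{2} \sqrt{A}$)
$O{\left(d \right)} = 4 + \left(-1164 + d\right) \left(40 + d\right)$ ($O{\left(d \right)} = 4 + \left(d - 1164\right) \left(d + 40\right) = 4 + \left(-1164 + d\right) \left(40 + d\right)$)
$j{\left(668 + 329 \right)} - O{\left(2045 \right)} = \sqrt{2} \sqrt{668 + 329} - \left(-46556 + 2045^{2} - 2298580\right) = \sqrt{2} \sqrt{997} - \left(-46556 + 4182025 - 2298580\right) = \sqrt{1994} - 1836889 = -1836889 + \sqrt{1994}$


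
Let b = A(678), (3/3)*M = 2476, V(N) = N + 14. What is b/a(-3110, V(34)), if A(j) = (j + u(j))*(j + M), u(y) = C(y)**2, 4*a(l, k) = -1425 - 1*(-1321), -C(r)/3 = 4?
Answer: -1296294/13 ≈ -99715.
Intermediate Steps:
V(N) = 14 + N
C(r) = -12 (C(r) = -3*4 = -12)
a(l, k) = -26 (a(l, k) = (-1425 - 1*(-1321))/4 = (-1425 + 1321)/4 = (1/4)*(-104) = -26)
M = 2476
u(y) = 144 (u(y) = (-12)**2 = 144)
A(j) = (144 + j)*(2476 + j) (A(j) = (j + 144)*(j + 2476) = (144 + j)*(2476 + j))
b = 2592588 (b = 356544 + 678**2 + 2620*678 = 356544 + 459684 + 1776360 = 2592588)
b/a(-3110, V(34)) = 2592588/(-26) = 2592588*(-1/26) = -1296294/13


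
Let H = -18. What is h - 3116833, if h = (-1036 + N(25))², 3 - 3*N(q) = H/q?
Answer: -1278815464/625 ≈ -2.0461e+6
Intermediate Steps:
N(q) = 1 + 6/q (N(q) = 1 - (-6)/q = 1 + 6/q)
h = 669205161/625 (h = (-1036 + (6 + 25)/25)² = (-1036 + (1/25)*31)² = (-1036 + 31/25)² = (-25869/25)² = 669205161/625 ≈ 1.0707e+6)
h - 3116833 = 669205161/625 - 3116833 = -1278815464/625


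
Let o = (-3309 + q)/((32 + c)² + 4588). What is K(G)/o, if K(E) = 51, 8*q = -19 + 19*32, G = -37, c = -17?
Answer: -1963704/25883 ≈ -75.869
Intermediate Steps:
q = 589/8 (q = (-19 + 19*32)/8 = (-19 + 608)/8 = (⅛)*589 = 589/8 ≈ 73.625)
o = -25883/38504 (o = (-3309 + 589/8)/((32 - 17)² + 4588) = -25883/(8*(15² + 4588)) = -25883/(8*(225 + 4588)) = -25883/8/4813 = -25883/8*1/4813 = -25883/38504 ≈ -0.67222)
K(G)/o = 51/(-25883/38504) = 51*(-38504/25883) = -1963704/25883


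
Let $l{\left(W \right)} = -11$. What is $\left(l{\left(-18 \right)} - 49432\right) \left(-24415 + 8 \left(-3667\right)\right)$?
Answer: $2657610693$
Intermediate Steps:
$\left(l{\left(-18 \right)} - 49432\right) \left(-24415 + 8 \left(-3667\right)\right) = \left(-11 - 49432\right) \left(-24415 + 8 \left(-3667\right)\right) = - 49443 \left(-24415 - 29336\right) = \left(-49443\right) \left(-53751\right) = 2657610693$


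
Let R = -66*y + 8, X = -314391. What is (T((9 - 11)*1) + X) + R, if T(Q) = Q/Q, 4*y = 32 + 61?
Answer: -631833/2 ≈ -3.1592e+5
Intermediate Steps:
y = 93/4 (y = (32 + 61)/4 = (¼)*93 = 93/4 ≈ 23.250)
T(Q) = 1
R = -3053/2 (R = -66*93/4 + 8 = -3069/2 + 8 = -3053/2 ≈ -1526.5)
(T((9 - 11)*1) + X) + R = (1 - 314391) - 3053/2 = -314390 - 3053/2 = -631833/2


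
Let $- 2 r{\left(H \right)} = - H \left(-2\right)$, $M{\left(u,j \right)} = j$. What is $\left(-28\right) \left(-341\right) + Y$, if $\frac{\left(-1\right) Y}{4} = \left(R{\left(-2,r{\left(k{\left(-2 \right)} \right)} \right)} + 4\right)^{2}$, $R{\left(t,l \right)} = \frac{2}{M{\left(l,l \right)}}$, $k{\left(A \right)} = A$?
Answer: $9448$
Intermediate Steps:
$r{\left(H \right)} = - H$ ($r{\left(H \right)} = - \frac{\left(-1\right) H \left(-2\right)}{2} = - \frac{\left(-1\right) \left(- 2 H\right)}{2} = - \frac{2 H}{2} = - H$)
$R{\left(t,l \right)} = \frac{2}{l}$
$Y = -100$ ($Y = - 4 \left(\frac{2}{\left(-1\right) \left(-2\right)} + 4\right)^{2} = - 4 \left(\frac{2}{2} + 4\right)^{2} = - 4 \left(2 \cdot \frac{1}{2} + 4\right)^{2} = - 4 \left(1 + 4\right)^{2} = - 4 \cdot 5^{2} = \left(-4\right) 25 = -100$)
$\left(-28\right) \left(-341\right) + Y = \left(-28\right) \left(-341\right) - 100 = 9548 - 100 = 9448$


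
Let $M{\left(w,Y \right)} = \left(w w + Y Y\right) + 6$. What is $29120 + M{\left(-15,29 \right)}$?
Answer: $30192$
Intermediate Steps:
$M{\left(w,Y \right)} = 6 + Y^{2} + w^{2}$ ($M{\left(w,Y \right)} = \left(w^{2} + Y^{2}\right) + 6 = \left(Y^{2} + w^{2}\right) + 6 = 6 + Y^{2} + w^{2}$)
$29120 + M{\left(-15,29 \right)} = 29120 + \left(6 + 29^{2} + \left(-15\right)^{2}\right) = 29120 + \left(6 + 841 + 225\right) = 29120 + 1072 = 30192$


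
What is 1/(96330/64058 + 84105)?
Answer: 32029/2693847210 ≈ 1.1890e-5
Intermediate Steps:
1/(96330/64058 + 84105) = 1/(96330*(1/64058) + 84105) = 1/(48165/32029 + 84105) = 1/(2693847210/32029) = 32029/2693847210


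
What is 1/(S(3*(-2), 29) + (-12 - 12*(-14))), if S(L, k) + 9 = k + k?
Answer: 1/205 ≈ 0.0048781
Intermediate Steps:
S(L, k) = -9 + 2*k (S(L, k) = -9 + (k + k) = -9 + 2*k)
1/(S(3*(-2), 29) + (-12 - 12*(-14))) = 1/((-9 + 2*29) + (-12 - 12*(-14))) = 1/((-9 + 58) + (-12 + 168)) = 1/(49 + 156) = 1/205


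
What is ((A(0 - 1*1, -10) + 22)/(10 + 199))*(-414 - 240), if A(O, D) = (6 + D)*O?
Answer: -17004/209 ≈ -81.359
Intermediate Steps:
A(O, D) = O*(6 + D)
((A(0 - 1*1, -10) + 22)/(10 + 199))*(-414 - 240) = (((0 - 1*1)*(6 - 10) + 22)/(10 + 199))*(-414 - 240) = (((0 - 1)*(-4) + 22)/209)*(-654) = ((-1*(-4) + 22)*(1/209))*(-654) = ((4 + 22)*(1/209))*(-654) = (26*(1/209))*(-654) = (26/209)*(-654) = -17004/209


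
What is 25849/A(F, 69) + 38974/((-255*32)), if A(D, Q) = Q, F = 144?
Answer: 11568813/31280 ≈ 369.85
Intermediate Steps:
25849/A(F, 69) + 38974/((-255*32)) = 25849/69 + 38974/((-255*32)) = 25849*(1/69) + 38974/(-8160) = 25849/69 + 38974*(-1/8160) = 25849/69 - 19487/4080 = 11568813/31280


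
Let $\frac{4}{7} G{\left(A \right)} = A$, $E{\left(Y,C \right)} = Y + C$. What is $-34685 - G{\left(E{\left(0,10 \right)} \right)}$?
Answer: $- \frac{69405}{2} \approx -34703.0$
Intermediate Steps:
$E{\left(Y,C \right)} = C + Y$
$G{\left(A \right)} = \frac{7 A}{4}$
$-34685 - G{\left(E{\left(0,10 \right)} \right)} = -34685 - \frac{7 \left(10 + 0\right)}{4} = -34685 - \frac{7}{4} \cdot 10 = -34685 - \frac{35}{2} = - \frac{69405}{2}$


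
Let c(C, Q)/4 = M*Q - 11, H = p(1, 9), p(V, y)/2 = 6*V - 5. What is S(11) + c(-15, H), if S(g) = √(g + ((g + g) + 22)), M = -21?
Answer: -212 + √55 ≈ -204.58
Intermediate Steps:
p(V, y) = -10 + 12*V (p(V, y) = 2*(6*V - 5) = 2*(-5 + 6*V) = -10 + 12*V)
H = 2 (H = -10 + 12*1 = -10 + 12 = 2)
S(g) = √(22 + 3*g) (S(g) = √(g + (2*g + 22)) = √(g + (22 + 2*g)) = √(22 + 3*g))
c(C, Q) = -44 - 84*Q (c(C, Q) = 4*(-21*Q - 11) = 4*(-11 - 21*Q) = -44 - 84*Q)
S(11) + c(-15, H) = √(22 + 3*11) + (-44 - 84*2) = √(22 + 33) + (-44 - 168) = √55 - 212 = -212 + √55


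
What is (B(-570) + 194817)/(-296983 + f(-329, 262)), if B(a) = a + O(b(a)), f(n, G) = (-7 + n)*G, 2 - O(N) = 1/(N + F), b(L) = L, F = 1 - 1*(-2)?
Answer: -110139184/218303505 ≈ -0.50452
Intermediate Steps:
F = 3 (F = 1 + 2 = 3)
O(N) = 2 - 1/(3 + N) (O(N) = 2 - 1/(N + 3) = 2 - 1/(3 + N))
f(n, G) = G*(-7 + n)
B(a) = a + (5 + 2*a)/(3 + a)
(B(-570) + 194817)/(-296983 + f(-329, 262)) = ((5 + (-570)**2 + 5*(-570))/(3 - 570) + 194817)/(-296983 + 262*(-7 - 329)) = ((5 + 324900 - 2850)/(-567) + 194817)/(-296983 + 262*(-336)) = (-1/567*322055 + 194817)/(-296983 - 88032) = (-322055/567 + 194817)/(-385015) = (110139184/567)*(-1/385015) = -110139184/218303505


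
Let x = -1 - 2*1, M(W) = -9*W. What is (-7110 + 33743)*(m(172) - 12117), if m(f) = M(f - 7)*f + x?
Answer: -7125392820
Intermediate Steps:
x = -3 (x = -1 - 2 = -3)
m(f) = -3 + f*(63 - 9*f) (m(f) = (-9*(f - 7))*f - 3 = (-9*(-7 + f))*f - 3 = (63 - 9*f)*f - 3 = f*(63 - 9*f) - 3 = -3 + f*(63 - 9*f))
(-7110 + 33743)*(m(172) - 12117) = (-7110 + 33743)*((-3 + 9*172*(7 - 1*172)) - 12117) = 26633*((-3 + 9*172*(7 - 172)) - 12117) = 26633*((-3 + 9*172*(-165)) - 12117) = 26633*((-3 - 255420) - 12117) = 26633*(-255423 - 12117) = 26633*(-267540) = -7125392820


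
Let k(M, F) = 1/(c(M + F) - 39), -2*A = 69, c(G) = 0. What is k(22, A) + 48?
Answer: 1871/39 ≈ 47.974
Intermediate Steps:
A = -69/2 (A = -1/2*69 = -69/2 ≈ -34.500)
k(M, F) = -1/39 (k(M, F) = 1/(0 - 39) = 1/(-39) = -1/39)
k(22, A) + 48 = -1/39 + 48 = 1871/39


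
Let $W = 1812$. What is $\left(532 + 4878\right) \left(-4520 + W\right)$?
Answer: $-14650280$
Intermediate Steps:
$\left(532 + 4878\right) \left(-4520 + W\right) = \left(532 + 4878\right) \left(-4520 + 1812\right) = 5410 \left(-2708\right) = -14650280$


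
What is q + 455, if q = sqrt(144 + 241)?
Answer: 455 + sqrt(385) ≈ 474.62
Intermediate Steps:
q = sqrt(385) ≈ 19.621
q + 455 = sqrt(385) + 455 = 455 + sqrt(385)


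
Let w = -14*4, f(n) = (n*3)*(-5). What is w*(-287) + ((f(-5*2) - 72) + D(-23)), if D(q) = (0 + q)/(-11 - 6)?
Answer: 274573/17 ≈ 16151.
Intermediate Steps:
D(q) = -q/17 (D(q) = q/(-17) = q*(-1/17) = -q/17)
f(n) = -15*n (f(n) = (3*n)*(-5) = -15*n)
w = -56
w*(-287) + ((f(-5*2) - 72) + D(-23)) = -56*(-287) + ((-(-75)*2 - 72) - 1/17*(-23)) = 16072 + ((-15*(-10) - 72) + 23/17) = 16072 + ((150 - 72) + 23/17) = 16072 + (78 + 23/17) = 16072 + 1349/17 = 274573/17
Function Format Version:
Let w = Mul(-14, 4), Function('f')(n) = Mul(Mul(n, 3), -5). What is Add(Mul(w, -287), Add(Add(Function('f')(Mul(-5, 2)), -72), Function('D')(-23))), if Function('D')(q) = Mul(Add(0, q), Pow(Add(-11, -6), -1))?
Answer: Rational(274573, 17) ≈ 16151.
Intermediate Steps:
Function('D')(q) = Mul(Rational(-1, 17), q) (Function('D')(q) = Mul(q, Pow(-17, -1)) = Mul(q, Rational(-1, 17)) = Mul(Rational(-1, 17), q))
Function('f')(n) = Mul(-15, n) (Function('f')(n) = Mul(Mul(3, n), -5) = Mul(-15, n))
w = -56
Add(Mul(w, -287), Add(Add(Function('f')(Mul(-5, 2)), -72), Function('D')(-23))) = Add(Mul(-56, -287), Add(Add(Mul(-15, Mul(-5, 2)), -72), Mul(Rational(-1, 17), -23))) = Add(16072, Add(Add(Mul(-15, -10), -72), Rational(23, 17))) = Add(16072, Add(Add(150, -72), Rational(23, 17))) = Add(16072, Add(78, Rational(23, 17))) = Add(16072, Rational(1349, 17)) = Rational(274573, 17)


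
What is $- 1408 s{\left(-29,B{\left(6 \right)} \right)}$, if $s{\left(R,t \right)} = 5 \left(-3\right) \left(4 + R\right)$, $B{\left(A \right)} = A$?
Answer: $-528000$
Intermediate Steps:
$s{\left(R,t \right)} = -60 - 15 R$ ($s{\left(R,t \right)} = - 15 \left(4 + R\right) = -60 - 15 R$)
$- 1408 s{\left(-29,B{\left(6 \right)} \right)} = - 1408 \left(-60 - -435\right) = - 1408 \left(-60 + 435\right) = \left(-1408\right) 375 = -528000$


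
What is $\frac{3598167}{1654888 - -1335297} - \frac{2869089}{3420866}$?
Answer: $\frac{3729740261157}{10229022200210} \approx 0.36462$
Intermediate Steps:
$\frac{3598167}{1654888 - -1335297} - \frac{2869089}{3420866} = \frac{3598167}{1654888 + 1335297} - \frac{2869089}{3420866} = \frac{3598167}{2990185} - \frac{2869089}{3420866} = \frac{3729740261157}{10229022200210}$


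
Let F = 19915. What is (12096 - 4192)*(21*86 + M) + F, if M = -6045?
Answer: -33485141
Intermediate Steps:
(12096 - 4192)*(21*86 + M) + F = (12096 - 4192)*(21*86 - 6045) + 19915 = 7904*(1806 - 6045) + 19915 = 7904*(-4239) + 19915 = -33505056 + 19915 = -33485141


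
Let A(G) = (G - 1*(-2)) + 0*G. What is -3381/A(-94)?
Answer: 147/4 ≈ 36.750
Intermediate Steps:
A(G) = 2 + G (A(G) = (G + 2) + 0 = (2 + G) + 0 = 2 + G)
-3381/A(-94) = -3381/(2 - 94) = -3381/(-92) = -3381*(-1/92) = 147/4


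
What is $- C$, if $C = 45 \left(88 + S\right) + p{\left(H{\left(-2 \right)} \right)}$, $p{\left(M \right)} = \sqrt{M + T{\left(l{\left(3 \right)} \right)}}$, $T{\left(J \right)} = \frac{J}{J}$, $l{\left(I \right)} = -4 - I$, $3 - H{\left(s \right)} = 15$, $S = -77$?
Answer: $-495 - i \sqrt{11} \approx -495.0 - 3.3166 i$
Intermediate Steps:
$H{\left(s \right)} = -12$ ($H{\left(s \right)} = 3 - 15 = -12$)
$T{\left(J \right)} = 1$
$p{\left(M \right)} = \sqrt{1 + M}$ ($p{\left(M \right)} = \sqrt{M + 1} = \sqrt{1 + M}$)
$C = 495 + i \sqrt{11}$ ($C = 45 \left(88 - 77\right) + \sqrt{1 - 12} = 45 \cdot 11 + \sqrt{-11} = 495 + i \sqrt{11} \approx 495.0 + 3.3166 i$)
$- C = - (495 + i \sqrt{11}) = -495 - i \sqrt{11}$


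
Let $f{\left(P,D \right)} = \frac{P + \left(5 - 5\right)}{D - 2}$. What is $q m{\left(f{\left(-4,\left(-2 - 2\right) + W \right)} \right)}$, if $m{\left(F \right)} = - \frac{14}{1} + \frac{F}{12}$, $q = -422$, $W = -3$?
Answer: $\frac{159094}{27} \approx 5892.4$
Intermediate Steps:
$f{\left(P,D \right)} = \frac{P}{-2 + D}$ ($f{\left(P,D \right)} = \frac{P + \left(5 - 5\right)}{-2 + D} = \frac{P + 0}{-2 + D} = \frac{P}{-2 + D}$)
$m{\left(F \right)} = -14 + \frac{F}{12}$ ($m{\left(F \right)} = \left(-14\right) 1 + F \frac{1}{12} = -14 + \frac{F}{12}$)
$q m{\left(f{\left(-4,\left(-2 - 2\right) + W \right)} \right)} = - 422 \left(-14 + \frac{\left(-4\right) \frac{1}{-2 - 7}}{12}\right) = - 422 \left(-14 + \frac{\left(-4\right) \frac{1}{-9}}{12}\right) = - 422 \left(-14 + \frac{\left(-4\right) \left(- \frac{1}{9}\right)}{12}\right) = - 422 \left(-14 + \frac{1}{12} \cdot \frac{4}{9}\right) = - 422 \left(-14 + \frac{1}{27}\right) = \left(-422\right) \left(- \frac{377}{27}\right) = \frac{159094}{27}$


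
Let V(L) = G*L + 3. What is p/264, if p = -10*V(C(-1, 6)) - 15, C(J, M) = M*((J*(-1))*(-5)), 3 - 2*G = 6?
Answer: -15/8 ≈ -1.8750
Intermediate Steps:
G = -3/2 (G = 3/2 - ½*6 = 3/2 - 3 = -3/2 ≈ -1.5000)
C(J, M) = 5*J*M (C(J, M) = M*(-J*(-5)) = M*(5*J) = 5*J*M)
V(L) = 3 - 3*L/2 (V(L) = -3*L/2 + 3 = 3 - 3*L/2)
p = -495 (p = -10*(3 - 15*(-1)*6/2) - 15 = -10*(3 - 3/2*(-30)) - 15 = -10*(3 + 45) - 15 = -10*48 - 15 = -480 - 15 = -495)
p/264 = -495/264 = -495*1/264 = -15/8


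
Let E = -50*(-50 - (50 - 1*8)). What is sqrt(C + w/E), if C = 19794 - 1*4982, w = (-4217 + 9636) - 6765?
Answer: sqrt(783539321)/230 ≈ 121.70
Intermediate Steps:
w = -1346 (w = 5419 - 6765 = -1346)
E = 4600 (E = -50*(-50 - (50 - 8)) = -50*(-50 - 1*42) = -50*(-50 - 42) = -50*(-92) = 4600)
C = 14812 (C = 19794 - 4982 = 14812)
sqrt(C + w/E) = sqrt(14812 - 1346/4600) = sqrt(14812 - 1346*1/4600) = sqrt(14812 - 673/2300) = sqrt(34066927/2300) = sqrt(783539321)/230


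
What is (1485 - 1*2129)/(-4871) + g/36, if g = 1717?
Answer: 8386691/175356 ≈ 47.827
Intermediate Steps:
(1485 - 1*2129)/(-4871) + g/36 = (1485 - 1*2129)/(-4871) + 1717/36 = (1485 - 2129)*(-1/4871) + 1717*(1/36) = -644*(-1/4871) + 1717/36 = 644/4871 + 1717/36 = 8386691/175356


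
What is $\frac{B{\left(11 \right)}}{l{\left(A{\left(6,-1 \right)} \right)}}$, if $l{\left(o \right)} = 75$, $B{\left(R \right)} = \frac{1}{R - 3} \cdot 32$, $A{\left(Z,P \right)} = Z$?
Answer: $\frac{4}{75} \approx 0.053333$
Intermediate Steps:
$B{\left(R \right)} = \frac{32}{-3 + R}$ ($B{\left(R \right)} = \frac{1}{-3 + R} 32 = \frac{32}{-3 + R}$)
$\frac{B{\left(11 \right)}}{l{\left(A{\left(6,-1 \right)} \right)}} = \frac{32 \frac{1}{-3 + 11}}{75} = \frac{32}{8} \cdot \frac{1}{75} = 32 \cdot \frac{1}{8} \cdot \frac{1}{75} = 4 \cdot \frac{1}{75} = \frac{4}{75}$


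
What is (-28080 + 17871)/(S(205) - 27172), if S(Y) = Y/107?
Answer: 1092363/2907199 ≈ 0.37574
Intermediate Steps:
S(Y) = Y/107 (S(Y) = Y*(1/107) = Y/107)
(-28080 + 17871)/(S(205) - 27172) = (-28080 + 17871)/((1/107)*205 - 27172) = -10209/(205/107 - 27172) = -10209/(-2907199/107) = -10209*(-107/2907199) = 1092363/2907199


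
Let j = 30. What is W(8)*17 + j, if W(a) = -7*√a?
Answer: 30 - 238*√2 ≈ -306.58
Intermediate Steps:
W(8)*17 + j = -14*√2*17 + 30 = -238*√2 + 30 = 30 - 238*√2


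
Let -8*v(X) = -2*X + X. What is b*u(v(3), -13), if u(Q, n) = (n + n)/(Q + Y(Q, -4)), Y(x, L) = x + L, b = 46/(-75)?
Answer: -368/75 ≈ -4.9067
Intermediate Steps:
v(X) = X/8 (v(X) = -(-2*X + X)/8 = -(-1)*X/8 = X/8)
b = -46/75 (b = 46*(-1/75) = -46/75 ≈ -0.61333)
Y(x, L) = L + x
u(Q, n) = 2*n/(-4 + 2*Q) (u(Q, n) = (n + n)/(Q + (-4 + Q)) = (2*n)/(-4 + 2*Q) = 2*n/(-4 + 2*Q))
b*u(v(3), -13) = -(-598)/(75*(-2 + (⅛)*3)) = -(-598)/(75*(-2 + 3/8)) = -(-598)/(75*(-13/8)) = -(-598)*(-8)/(75*13) = -46/75*8 = -368/75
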